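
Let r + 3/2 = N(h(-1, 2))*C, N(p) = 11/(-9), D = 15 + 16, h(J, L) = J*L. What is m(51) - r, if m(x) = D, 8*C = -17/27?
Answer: 62993/1944 ≈ 32.404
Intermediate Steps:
C = -17/216 (C = (-17/27)/8 = (-17*1/27)/8 = (1/8)*(-17/27) = -17/216 ≈ -0.078704)
D = 31
m(x) = 31
N(p) = -11/9 (N(p) = 11*(-1/9) = -11/9)
r = -2729/1944 (r = -3/2 - 11/9*(-17/216) = -3/2 + 187/1944 = -2729/1944 ≈ -1.4038)
m(51) - r = 31 - 1*(-2729/1944) = 31 + 2729/1944 = 62993/1944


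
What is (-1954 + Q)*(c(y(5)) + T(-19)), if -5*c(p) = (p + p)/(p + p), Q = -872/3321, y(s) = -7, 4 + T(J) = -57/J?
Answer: 12980212/5535 ≈ 2345.1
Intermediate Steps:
T(J) = -4 - 57/J
Q = -872/3321 (Q = -872*1/3321 = -872/3321 ≈ -0.26257)
c(p) = -⅕ (c(p) = -(p + p)/(5*(p + p)) = -2*p/(5*(2*p)) = -2*p*1/(2*p)/5 = -⅕*1 = -⅕)
(-1954 + Q)*(c(y(5)) + T(-19)) = (-1954 - 872/3321)*(-⅕ + (-4 - 57/(-19))) = -6490106*(-⅕ + (-4 - 57*(-1/19)))/3321 = -6490106*(-⅕ + (-4 + 3))/3321 = -6490106*(-⅕ - 1)/3321 = -6490106/3321*(-6/5) = 12980212/5535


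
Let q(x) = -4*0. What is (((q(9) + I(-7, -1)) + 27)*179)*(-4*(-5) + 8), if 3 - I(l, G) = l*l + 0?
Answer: -95228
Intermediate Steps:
q(x) = 0
I(l, G) = 3 - l² (I(l, G) = 3 - (l*l + 0) = 3 - (l² + 0) = 3 - l²)
(((q(9) + I(-7, -1)) + 27)*179)*(-4*(-5) + 8) = (((0 + (3 - 1*(-7)²)) + 27)*179)*(-4*(-5) + 8) = (((0 + (3 - 1*49)) + 27)*179)*(20 + 8) = (((0 + (3 - 49)) + 27)*179)*28 = (((0 - 46) + 27)*179)*28 = ((-46 + 27)*179)*28 = -19*179*28 = -3401*28 = -95228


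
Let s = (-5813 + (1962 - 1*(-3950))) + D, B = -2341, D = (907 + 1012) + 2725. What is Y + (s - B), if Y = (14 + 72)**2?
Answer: 14480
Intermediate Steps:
D = 4644 (D = 1919 + 2725 = 4644)
s = 4743 (s = (-5813 + (1962 - 1*(-3950))) + 4644 = (-5813 + (1962 + 3950)) + 4644 = (-5813 + 5912) + 4644 = 99 + 4644 = 4743)
Y = 7396 (Y = 86**2 = 7396)
Y + (s - B) = 7396 + (4743 - 1*(-2341)) = 7396 + (4743 + 2341) = 7396 + 7084 = 14480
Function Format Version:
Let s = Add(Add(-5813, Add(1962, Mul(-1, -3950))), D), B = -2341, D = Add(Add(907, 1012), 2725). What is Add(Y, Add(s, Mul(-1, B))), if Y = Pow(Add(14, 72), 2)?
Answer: 14480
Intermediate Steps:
D = 4644 (D = Add(1919, 2725) = 4644)
s = 4743 (s = Add(Add(-5813, Add(1962, Mul(-1, -3950))), 4644) = Add(Add(-5813, Add(1962, 3950)), 4644) = Add(Add(-5813, 5912), 4644) = Add(99, 4644) = 4743)
Y = 7396 (Y = Pow(86, 2) = 7396)
Add(Y, Add(s, Mul(-1, B))) = Add(7396, Add(4743, Mul(-1, -2341))) = Add(7396, Add(4743, 2341)) = Add(7396, 7084) = 14480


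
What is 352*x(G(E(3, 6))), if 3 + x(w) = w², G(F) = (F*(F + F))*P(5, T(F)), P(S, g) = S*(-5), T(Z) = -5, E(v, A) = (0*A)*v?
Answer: -1056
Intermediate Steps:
E(v, A) = 0 (E(v, A) = 0*v = 0)
P(S, g) = -5*S
G(F) = -50*F² (G(F) = (F*(F + F))*(-5*5) = (F*(2*F))*(-25) = (2*F²)*(-25) = -50*F²)
x(w) = -3 + w²
352*x(G(E(3, 6))) = 352*(-3 + (-50*0²)²) = 352*(-3 + (-50*0)²) = 352*(-3 + 0²) = 352*(-3 + 0) = 352*(-3) = -1056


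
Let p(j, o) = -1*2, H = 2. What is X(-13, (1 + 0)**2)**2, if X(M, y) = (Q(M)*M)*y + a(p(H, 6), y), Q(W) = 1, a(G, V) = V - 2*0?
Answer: 144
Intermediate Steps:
p(j, o) = -2
a(G, V) = V (a(G, V) = V + 0 = V)
X(M, y) = y + M*y (X(M, y) = (1*M)*y + y = M*y + y = y + M*y)
X(-13, (1 + 0)**2)**2 = ((1 + 0)**2*(1 - 13))**2 = (1**2*(-12))**2 = (1*(-12))**2 = (-12)**2 = 144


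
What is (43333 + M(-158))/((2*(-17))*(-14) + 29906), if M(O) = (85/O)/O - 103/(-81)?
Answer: 7965958559/5584996008 ≈ 1.4263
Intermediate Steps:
M(O) = 103/81 + 85/O² (M(O) = 85/O² - 103*(-1/81) = 85/O² + 103/81 = 103/81 + 85/O²)
(43333 + M(-158))/((2*(-17))*(-14) + 29906) = (43333 + (103/81 + 85/(-158)²))/((2*(-17))*(-14) + 29906) = (43333 + (103/81 + 85*(1/24964)))/(-34*(-14) + 29906) = (43333 + (103/81 + 85/24964))/(476 + 29906) = (43333 + 2578177/2022084)/30382 = (87625544149/2022084)*(1/30382) = 7965958559/5584996008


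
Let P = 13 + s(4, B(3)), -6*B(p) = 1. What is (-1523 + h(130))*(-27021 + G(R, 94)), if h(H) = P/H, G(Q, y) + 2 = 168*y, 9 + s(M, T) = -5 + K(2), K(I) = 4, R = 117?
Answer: 2223591997/130 ≈ 1.7105e+7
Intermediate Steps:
B(p) = -⅙ (B(p) = -⅙*1 = -⅙)
s(M, T) = -10 (s(M, T) = -9 + (-5 + 4) = -9 - 1 = -10)
G(Q, y) = -2 + 168*y
P = 3 (P = 13 - 10 = 3)
h(H) = 3/H
(-1523 + h(130))*(-27021 + G(R, 94)) = (-1523 + 3/130)*(-27021 + (-2 + 168*94)) = (-1523 + 3*(1/130))*(-27021 + (-2 + 15792)) = (-1523 + 3/130)*(-27021 + 15790) = -197987/130*(-11231) = 2223591997/130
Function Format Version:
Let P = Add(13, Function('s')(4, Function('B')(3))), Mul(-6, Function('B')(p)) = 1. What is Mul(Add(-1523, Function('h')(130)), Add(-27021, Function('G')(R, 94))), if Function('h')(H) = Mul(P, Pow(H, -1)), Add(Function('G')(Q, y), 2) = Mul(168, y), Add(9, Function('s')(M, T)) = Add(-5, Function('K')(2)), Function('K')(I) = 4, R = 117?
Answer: Rational(2223591997, 130) ≈ 1.7105e+7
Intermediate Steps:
Function('B')(p) = Rational(-1, 6) (Function('B')(p) = Mul(Rational(-1, 6), 1) = Rational(-1, 6))
Function('s')(M, T) = -10 (Function('s')(M, T) = Add(-9, Add(-5, 4)) = Add(-9, -1) = -10)
Function('G')(Q, y) = Add(-2, Mul(168, y))
P = 3 (P = Add(13, -10) = 3)
Function('h')(H) = Mul(3, Pow(H, -1))
Mul(Add(-1523, Function('h')(130)), Add(-27021, Function('G')(R, 94))) = Mul(Add(-1523, Mul(3, Pow(130, -1))), Add(-27021, Add(-2, Mul(168, 94)))) = Mul(Add(-1523, Mul(3, Rational(1, 130))), Add(-27021, Add(-2, 15792))) = Mul(Add(-1523, Rational(3, 130)), Add(-27021, 15790)) = Mul(Rational(-197987, 130), -11231) = Rational(2223591997, 130)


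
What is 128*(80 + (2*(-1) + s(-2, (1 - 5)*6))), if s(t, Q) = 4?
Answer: 10496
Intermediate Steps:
128*(80 + (2*(-1) + s(-2, (1 - 5)*6))) = 128*(80 + (2*(-1) + 4)) = 128*(80 + (-2 + 4)) = 128*(80 + 2) = 128*82 = 10496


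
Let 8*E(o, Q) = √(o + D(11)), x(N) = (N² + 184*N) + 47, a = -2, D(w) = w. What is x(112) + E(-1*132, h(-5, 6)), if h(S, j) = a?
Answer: 33199 + 11*I/8 ≈ 33199.0 + 1.375*I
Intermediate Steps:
x(N) = 47 + N² + 184*N
h(S, j) = -2
E(o, Q) = √(11 + o)/8 (E(o, Q) = √(o + 11)/8 = √(11 + o)/8)
x(112) + E(-1*132, h(-5, 6)) = (47 + 112² + 184*112) + √(11 - 1*132)/8 = (47 + 12544 + 20608) + √(11 - 132)/8 = 33199 + √(-121)/8 = 33199 + (11*I)/8 = 33199 + 11*I/8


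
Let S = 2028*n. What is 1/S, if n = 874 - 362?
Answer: 1/1038336 ≈ 9.6308e-7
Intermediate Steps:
n = 512
S = 1038336 (S = 2028*512 = 1038336)
1/S = 1/1038336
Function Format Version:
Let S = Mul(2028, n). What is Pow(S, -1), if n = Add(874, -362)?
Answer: Rational(1, 1038336) ≈ 9.6308e-7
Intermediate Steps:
n = 512
S = 1038336 (S = Mul(2028, 512) = 1038336)
Pow(S, -1) = Pow(1038336, -1) = Rational(1, 1038336)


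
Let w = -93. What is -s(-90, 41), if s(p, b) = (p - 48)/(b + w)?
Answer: -69/26 ≈ -2.6538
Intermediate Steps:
s(p, b) = (-48 + p)/(-93 + b) (s(p, b) = (p - 48)/(b - 93) = (-48 + p)/(-93 + b))
-s(-90, 41) = -(-48 - 90)/(-93 + 41) = -(-138)/(-52) = -(-1)*(-138)/52 = -1*69/26 = -69/26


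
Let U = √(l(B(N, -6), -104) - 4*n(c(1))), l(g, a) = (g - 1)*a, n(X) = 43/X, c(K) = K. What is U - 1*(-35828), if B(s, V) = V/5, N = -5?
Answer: 35828 + 2*√355/5 ≈ 35836.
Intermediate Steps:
B(s, V) = V/5 (B(s, V) = V*(⅕) = V/5)
l(g, a) = a*(-1 + g) (l(g, a) = (-1 + g)*a = a*(-1 + g))
U = 2*√355/5 (U = √(-104*(-1 + (⅕)*(-6)) - 172/1) = √(-104*(-1 - 6/5) - 172) = √(-104*(-11/5) - 4*43) = √(1144/5 - 172) = √(284/5) = 2*√355/5 ≈ 7.5366)
U - 1*(-35828) = 2*√355/5 - 1*(-35828) = 2*√355/5 + 35828 = 35828 + 2*√355/5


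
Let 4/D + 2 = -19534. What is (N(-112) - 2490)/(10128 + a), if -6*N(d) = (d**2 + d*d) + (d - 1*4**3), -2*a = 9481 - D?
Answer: -1582416/1283539 ≈ -1.2329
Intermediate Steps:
D = -1/4884 (D = 4/(-2 - 19534) = 4/(-19536) = 4*(-1/19536) = -1/4884 ≈ -0.00020475)
a = -46305205/9768 (a = -(9481 - 1*(-1/4884))/2 = -(9481 + 1/4884)/2 = -1/2*46305205/4884 = -46305205/9768 ≈ -4740.5)
N(d) = 32/3 - d**2/3 - d/6 (N(d) = -((d**2 + d*d) + (d - 1*4**3))/6 = -((d**2 + d**2) + (d - 1*64))/6 = -(2*d**2 + (d - 64))/6 = -(2*d**2 + (-64 + d))/6 = -(-64 + d + 2*d**2)/6 = 32/3 - d**2/3 - d/6)
(N(-112) - 2490)/(10128 + a) = ((32/3 - 1/3*(-112)**2 - 1/6*(-112)) - 2490)/(10128 - 46305205/9768) = ((32/3 - 1/3*12544 + 56/3) - 2490)/(52625099/9768) = ((32/3 - 12544/3 + 56/3) - 2490)*(9768/52625099) = (-4152 - 2490)*(9768/52625099) = -6642*9768/52625099 = -1582416/1283539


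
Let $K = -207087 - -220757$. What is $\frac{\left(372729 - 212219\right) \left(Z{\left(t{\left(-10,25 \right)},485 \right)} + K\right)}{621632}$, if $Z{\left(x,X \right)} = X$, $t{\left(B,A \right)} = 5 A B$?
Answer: $\frac{1136009525}{310816} \approx 3654.9$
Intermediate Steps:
$t{\left(B,A \right)} = 5 A B$
$K = 13670$ ($K = -207087 + 220757 = 13670$)
$\frac{\left(372729 - 212219\right) \left(Z{\left(t{\left(-10,25 \right)},485 \right)} + K\right)}{621632} = \frac{\left(372729 - 212219\right) \left(485 + 13670\right)}{621632} = 160510 \cdot 14155 \cdot \frac{1}{621632} = 2272019050 \cdot \frac{1}{621632} = \frac{1136009525}{310816}$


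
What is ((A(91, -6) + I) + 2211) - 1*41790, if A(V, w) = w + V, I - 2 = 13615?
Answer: -25877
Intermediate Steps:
I = 13617 (I = 2 + 13615 = 13617)
A(V, w) = V + w
((A(91, -6) + I) + 2211) - 1*41790 = (((91 - 6) + 13617) + 2211) - 1*41790 = ((85 + 13617) + 2211) - 41790 = (13702 + 2211) - 41790 = 15913 - 41790 = -25877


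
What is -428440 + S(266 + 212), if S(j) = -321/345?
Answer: -49270707/115 ≈ -4.2844e+5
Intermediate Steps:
S(j) = -107/115 (S(j) = -321*1/345 = -107/115)
-428440 + S(266 + 212) = -428440 - 107/115 = -49270707/115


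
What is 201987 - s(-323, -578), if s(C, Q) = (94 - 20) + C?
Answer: 202236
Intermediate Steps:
s(C, Q) = 74 + C
201987 - s(-323, -578) = 201987 - (74 - 323) = 201987 - 1*(-249) = 201987 + 249 = 202236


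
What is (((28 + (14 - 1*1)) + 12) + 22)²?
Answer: 5625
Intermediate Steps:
(((28 + (14 - 1*1)) + 12) + 22)² = (((28 + (14 - 1)) + 12) + 22)² = (((28 + 13) + 12) + 22)² = ((41 + 12) + 22)² = (53 + 22)² = 75² = 5625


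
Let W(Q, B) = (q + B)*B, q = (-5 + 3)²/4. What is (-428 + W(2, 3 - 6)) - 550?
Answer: -972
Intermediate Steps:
q = 1 (q = (-2)²*(¼) = 4*(¼) = 1)
W(Q, B) = B*(1 + B) (W(Q, B) = (1 + B)*B = B*(1 + B))
(-428 + W(2, 3 - 6)) - 550 = (-428 + (3 - 6)*(1 + (3 - 6))) - 550 = (-428 - 3*(1 - 3)) - 550 = (-428 - 3*(-2)) - 550 = (-428 + 6) - 550 = -422 - 550 = -972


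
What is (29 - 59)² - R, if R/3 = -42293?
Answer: 127779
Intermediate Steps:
R = -126879 (R = 3*(-42293) = -126879)
(29 - 59)² - R = (29 - 59)² - 1*(-126879) = (-30)² + 126879 = 900 + 126879 = 127779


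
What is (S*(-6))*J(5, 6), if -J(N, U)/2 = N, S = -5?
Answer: -300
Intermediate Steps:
J(N, U) = -2*N
(S*(-6))*J(5, 6) = (-5*(-6))*(-2*5) = 30*(-10) = -300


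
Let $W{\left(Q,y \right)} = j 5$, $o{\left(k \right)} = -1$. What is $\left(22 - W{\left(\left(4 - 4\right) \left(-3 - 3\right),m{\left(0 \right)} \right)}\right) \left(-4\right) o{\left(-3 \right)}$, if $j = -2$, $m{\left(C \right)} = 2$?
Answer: $128$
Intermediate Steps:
$W{\left(Q,y \right)} = -10$ ($W{\left(Q,y \right)} = \left(-2\right) 5 = -10$)
$\left(22 - W{\left(\left(4 - 4\right) \left(-3 - 3\right),m{\left(0 \right)} \right)}\right) \left(-4\right) o{\left(-3 \right)} = \left(22 - -10\right) \left(-4\right) \left(-1\right) = \left(22 + 10\right) \left(-4\right) \left(-1\right) = 32 \left(-4\right) \left(-1\right) = \left(-128\right) \left(-1\right) = 128$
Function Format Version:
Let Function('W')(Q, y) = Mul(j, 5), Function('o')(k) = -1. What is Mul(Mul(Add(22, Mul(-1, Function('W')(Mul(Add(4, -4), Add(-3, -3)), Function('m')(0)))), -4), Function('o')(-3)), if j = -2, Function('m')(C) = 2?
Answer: 128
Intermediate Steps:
Function('W')(Q, y) = -10 (Function('W')(Q, y) = Mul(-2, 5) = -10)
Mul(Mul(Add(22, Mul(-1, Function('W')(Mul(Add(4, -4), Add(-3, -3)), Function('m')(0)))), -4), Function('o')(-3)) = Mul(Mul(Add(22, Mul(-1, -10)), -4), -1) = Mul(Mul(Add(22, 10), -4), -1) = Mul(Mul(32, -4), -1) = Mul(-128, -1) = 128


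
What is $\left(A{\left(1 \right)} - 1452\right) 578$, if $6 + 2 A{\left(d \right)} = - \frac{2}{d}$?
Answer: $-841568$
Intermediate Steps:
$A{\left(d \right)} = -3 - \frac{1}{d}$ ($A{\left(d \right)} = -3 + \frac{\left(-2\right) \frac{1}{d}}{2} = -3 - \frac{1}{d}$)
$\left(A{\left(1 \right)} - 1452\right) 578 = \left(\left(-3 - 1^{-1}\right) - 1452\right) 578 = \left(\left(-3 - 1\right) - 1452\right) 578 = \left(-4 - 1452\right) 578 = \left(-1456\right) 578 = -841568$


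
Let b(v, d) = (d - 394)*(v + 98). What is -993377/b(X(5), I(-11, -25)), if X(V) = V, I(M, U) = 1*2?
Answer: 20273/824 ≈ 24.603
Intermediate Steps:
I(M, U) = 2
b(v, d) = (-394 + d)*(98 + v)
-993377/b(X(5), I(-11, -25)) = -993377/(-38612 - 394*5 + 98*2 + 2*5) = -993377/(-38612 - 1970 + 196 + 10) = -993377/(-40376) = -993377*(-1/40376) = 20273/824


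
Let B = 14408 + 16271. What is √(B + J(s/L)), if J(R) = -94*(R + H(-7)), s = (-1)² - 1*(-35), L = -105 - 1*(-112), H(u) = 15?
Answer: √1410493/7 ≈ 169.66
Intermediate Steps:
L = 7 (L = -105 + 112 = 7)
s = 36 (s = 1 + 35 = 36)
B = 30679
J(R) = -1410 - 94*R (J(R) = -94*(R + 15) = -94*(15 + R) = -1410 - 94*R)
√(B + J(s/L)) = √(30679 + (-1410 - 3384/7)) = √(30679 - 13254/7) = √(201499/7) = √1410493/7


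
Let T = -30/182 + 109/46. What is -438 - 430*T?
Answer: -2900969/2093 ≈ -1386.0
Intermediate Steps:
T = 9229/4186 (T = -30*1/182 + 109*(1/46) = -15/91 + 109/46 = 9229/4186 ≈ 2.2047)
-438 - 430*T = -438 - 430*9229/4186 = -438 - 1984235/2093 = -2900969/2093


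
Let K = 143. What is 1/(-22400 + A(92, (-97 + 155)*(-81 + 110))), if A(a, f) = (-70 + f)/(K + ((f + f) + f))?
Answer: -5189/116231988 ≈ -4.4643e-5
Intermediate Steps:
A(a, f) = (-70 + f)/(143 + 3*f) (A(a, f) = (-70 + f)/(143 + ((f + f) + f)) = (-70 + f)/(143 + (2*f + f)) = (-70 + f)/(143 + 3*f))
1/(-22400 + A(92, (-97 + 155)*(-81 + 110))) = 1/(-22400 + (-70 + (-97 + 155)*(-81 + 110))/(143 + 3*((-97 + 155)*(-81 + 110)))) = 1/(-22400 + (-70 + 58*29)/(143 + 3*(58*29))) = 1/(-22400 + (-70 + 1682)/(143 + 3*1682)) = 1/(-22400 + 1612/(143 + 5046)) = 1/(-22400 + 1612/5189) = 1/(-116231988/5189) = -5189/116231988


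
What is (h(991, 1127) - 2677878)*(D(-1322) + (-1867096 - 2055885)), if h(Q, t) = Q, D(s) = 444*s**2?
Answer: -2066687168550205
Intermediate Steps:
(h(991, 1127) - 2677878)*(D(-1322) + (-1867096 - 2055885)) = (991 - 2677878)*(444*(-1322)**2 + (-1867096 - 2055885)) = -2676887*(444*1747684 - 3922981) = -2676887*(775971696 - 3922981) = -2676887*772048715 = -2066687168550205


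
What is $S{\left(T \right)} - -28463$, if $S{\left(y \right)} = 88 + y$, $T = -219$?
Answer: $28332$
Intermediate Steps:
$S{\left(T \right)} - -28463 = \left(88 - 219\right) - -28463 = -131 + 28463 = 28332$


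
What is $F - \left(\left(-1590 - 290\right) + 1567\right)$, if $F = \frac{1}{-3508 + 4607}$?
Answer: $\frac{343988}{1099} \approx 313.0$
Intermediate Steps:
$F = \frac{1}{1099} \approx 0.00090992$
$F - \left(\left(-1590 - 290\right) + 1567\right) = \frac{1}{1099} - \left(\left(-1590 - 290\right) + 1567\right) = \frac{1}{1099} - \left(-1880 + 1567\right) = \frac{1}{1099} - -313 = \frac{1}{1099} + 313 = \frac{343988}{1099}$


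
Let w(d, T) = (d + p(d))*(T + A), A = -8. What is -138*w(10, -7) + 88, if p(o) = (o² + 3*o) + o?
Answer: 310588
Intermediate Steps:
p(o) = o² + 4*o
w(d, T) = (-8 + T)*(d + d*(4 + d)) (w(d, T) = (d + d*(4 + d))*(T - 8) = (d + d*(4 + d))*(-8 + T) = (-8 + T)*(d + d*(4 + d)))
-138*w(10, -7) + 88 = -1380*(-40 - 7 - 8*10 - 7*(4 + 10)) + 88 = -1380*(-40 - 7 - 80 - 7*14) + 88 = -1380*(-40 - 7 - 80 - 98) + 88 = -1380*(-225) + 88 = -138*(-2250) + 88 = 310500 + 88 = 310588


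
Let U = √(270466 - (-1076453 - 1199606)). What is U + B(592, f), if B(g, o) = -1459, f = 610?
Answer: -1459 + 5*√101861 ≈ 136.78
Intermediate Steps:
U = 5*√101861 (U = √(270466 - 1*(-2276059)) = √(270466 + 2276059) = √2546525 = 5*√101861 ≈ 1595.8)
U + B(592, f) = 5*√101861 - 1459 = -1459 + 5*√101861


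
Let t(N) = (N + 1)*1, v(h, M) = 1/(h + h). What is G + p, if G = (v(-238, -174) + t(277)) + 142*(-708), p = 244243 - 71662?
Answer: 34425747/476 ≈ 72323.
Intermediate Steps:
v(h, M) = 1/(2*h)
t(N) = 1 + N (t(N) = (1 + N)*1 = 1 + N)
p = 172581
G = -47722809/476 (G = ((½)/(-238) + (1 + 277)) + 142*(-708) = ((½)*(-1/238) + 278) - 100536 = (-1/476 + 278) - 100536 = 132327/476 - 100536 = -47722809/476 ≈ -1.0026e+5)
G + p = -47722809/476 + 172581 = 34425747/476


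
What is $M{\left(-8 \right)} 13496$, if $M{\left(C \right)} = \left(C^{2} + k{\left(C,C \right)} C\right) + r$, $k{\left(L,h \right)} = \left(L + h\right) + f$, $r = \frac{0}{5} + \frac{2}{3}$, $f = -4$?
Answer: $\frac{9096304}{3} \approx 3.0321 \cdot 10^{6}$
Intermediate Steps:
$r = \frac{2}{3}$ ($r = 0 \cdot \frac{1}{5} + 2 \cdot \frac{1}{3} = 0 + \frac{2}{3} = \frac{2}{3} \approx 0.66667$)
$k{\left(L,h \right)} = -4 + L + h$ ($k{\left(L,h \right)} = \left(L + h\right) - 4 = -4 + L + h$)
$M{\left(C \right)} = \frac{2}{3} + C^{2} + C \left(-4 + 2 C\right)$ ($M{\left(C \right)} = \left(C^{2} + \left(-4 + C + C\right) C\right) + \frac{2}{3} = \left(C^{2} + \left(-4 + 2 C\right) C\right) + \frac{2}{3} = \left(C^{2} + C \left(-4 + 2 C\right)\right) + \frac{2}{3} = \frac{2}{3} + C^{2} + C \left(-4 + 2 C\right)$)
$M{\left(-8 \right)} 13496 = \left(\frac{2}{3} - -32 + 3 \left(-8\right)^{2}\right) 13496 = \left(\frac{2}{3} + 32 + 3 \cdot 64\right) 13496 = \left(\frac{2}{3} + 32 + 192\right) 13496 = \frac{674}{3} \cdot 13496 = \frac{9096304}{3}$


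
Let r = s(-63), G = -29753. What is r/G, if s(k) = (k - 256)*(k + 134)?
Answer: 22649/29753 ≈ 0.76123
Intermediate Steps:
s(k) = (-256 + k)*(134 + k)
r = -22649 (r = -34304 + (-63)² - 122*(-63) = -34304 + 3969 + 7686 = -22649)
r/G = -22649/(-29753) = -22649*(-1/29753) = 22649/29753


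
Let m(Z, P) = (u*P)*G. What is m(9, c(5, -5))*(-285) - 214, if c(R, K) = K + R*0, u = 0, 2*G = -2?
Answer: -214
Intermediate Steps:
G = -1 (G = (1/2)*(-2) = -1)
c(R, K) = K (c(R, K) = K + 0 = K)
m(Z, P) = 0 (m(Z, P) = (0*P)*(-1) = 0*(-1) = 0)
m(9, c(5, -5))*(-285) - 214 = 0*(-285) - 214 = 0 - 214 = -214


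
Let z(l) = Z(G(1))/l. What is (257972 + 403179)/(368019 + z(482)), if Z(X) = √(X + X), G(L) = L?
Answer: 28264088277842778/15732747139342481 - 159337391*√2/15732747139342481 ≈ 1.7965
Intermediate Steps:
Z(X) = √2*√X (Z(X) = √(2*X) = √2*√X)
z(l) = √2/l (z(l) = (√2*√1)/l = (√2*1)/l = √2/l)
(257972 + 403179)/(368019 + z(482)) = (257972 + 403179)/(368019 + √2/482) = 661151/(368019 + √2*(1/482)) = 661151/(368019 + √2/482)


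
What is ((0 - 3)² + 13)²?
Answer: 484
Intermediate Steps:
((0 - 3)² + 13)² = ((-3)² + 13)² = (9 + 13)² = 22² = 484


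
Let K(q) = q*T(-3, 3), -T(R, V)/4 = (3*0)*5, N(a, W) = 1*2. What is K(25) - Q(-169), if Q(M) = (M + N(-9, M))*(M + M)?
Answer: -56446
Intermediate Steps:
N(a, W) = 2
T(R, V) = 0 (T(R, V) = -4*3*0*5 = -0*5 = -4*0 = 0)
K(q) = 0 (K(q) = q*0 = 0)
Q(M) = 2*M*(2 + M) (Q(M) = (M + 2)*(M + M) = (2 + M)*(2*M) = 2*M*(2 + M))
K(25) - Q(-169) = 0 - 2*(-169)*(2 - 169) = 0 - 2*(-169)*(-167) = 0 - 1*56446 = 0 - 56446 = -56446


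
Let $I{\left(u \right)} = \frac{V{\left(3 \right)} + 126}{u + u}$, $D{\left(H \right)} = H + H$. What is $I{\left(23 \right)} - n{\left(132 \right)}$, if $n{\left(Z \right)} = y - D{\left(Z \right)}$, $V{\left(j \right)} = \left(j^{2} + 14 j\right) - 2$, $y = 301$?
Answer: $- \frac{1527}{46} \approx -33.196$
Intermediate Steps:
$D{\left(H \right)} = 2 H$
$V{\left(j \right)} = -2 + j^{2} + 14 j$
$n{\left(Z \right)} = 301 - 2 Z$
$I{\left(u \right)} = \frac{175}{2 u}$ ($I{\left(u \right)} = \frac{\left(-2 + 3^{2} + 14 \cdot 3\right) + 126}{u + u} = \frac{\left(-2 + 9 + 42\right) + 126}{2 u} = \left(49 + 126\right) \frac{1}{2 u} = 175 \frac{1}{2 u} = \frac{175}{2 u}$)
$I{\left(23 \right)} - n{\left(132 \right)} = \frac{175}{2 \cdot 23} - \left(301 - 264\right) = \frac{175}{2} \cdot \frac{1}{23} - \left(301 - 264\right) = \frac{175}{46} - 37 = - \frac{1527}{46}$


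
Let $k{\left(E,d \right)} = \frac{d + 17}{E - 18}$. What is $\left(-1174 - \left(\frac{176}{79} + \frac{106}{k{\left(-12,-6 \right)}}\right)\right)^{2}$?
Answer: $\frac{594320730084}{755161} \approx 7.8701 \cdot 10^{5}$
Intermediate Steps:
$k{\left(E,d \right)} = \frac{17 + d}{-18 + E}$
$\left(-1174 - \left(\frac{176}{79} + \frac{106}{k{\left(-12,-6 \right)}}\right)\right)^{2} = \left(-1174 - \left(\frac{176}{79} + 106 \frac{-18 - 12}{17 - 6}\right)\right)^{2} = \left(-1174 - \left(\frac{176}{79} + \frac{106}{\frac{1}{-30} \cdot 11}\right)\right)^{2} = \left(-1174 - \left(\frac{176}{79} + \frac{106}{\left(- \frac{1}{30}\right) 11}\right)\right)^{2} = \left(-1174 - \left(\frac{176}{79} + \frac{106}{- \frac{11}{30}}\right)\right)^{2} = \left(-1174 - - \frac{249284}{869}\right)^{2} = \left(-1174 + \left(\frac{3180}{11} - \frac{176}{79}\right)\right)^{2} = \left(-1174 + \frac{249284}{869}\right)^{2} = \left(- \frac{770922}{869}\right)^{2} = \frac{594320730084}{755161}$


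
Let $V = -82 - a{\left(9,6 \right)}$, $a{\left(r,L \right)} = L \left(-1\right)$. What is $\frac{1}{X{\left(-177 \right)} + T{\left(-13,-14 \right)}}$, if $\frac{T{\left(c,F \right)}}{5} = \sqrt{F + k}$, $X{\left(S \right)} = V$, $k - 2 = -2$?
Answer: $- \frac{38}{3063} - \frac{5 i \sqrt{14}}{6126} \approx -0.012406 - 0.0030539 i$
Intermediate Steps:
$k = 0$ ($k = 2 - 2 = 0$)
$a{\left(r,L \right)} = - L$
$V = -76$ ($V = -82 - \left(-1\right) 6 = -82 - -6 = -82 + 6 = -76$)
$X{\left(S \right)} = -76$
$T{\left(c,F \right)} = 5 \sqrt{F}$ ($T{\left(c,F \right)} = 5 \sqrt{F + 0} = 5 \sqrt{F}$)
$\frac{1}{X{\left(-177 \right)} + T{\left(-13,-14 \right)}} = \frac{1}{-76 + 5 \sqrt{-14}} = \frac{1}{-76 + 5 i \sqrt{14}}$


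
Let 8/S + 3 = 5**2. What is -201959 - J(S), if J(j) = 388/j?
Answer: -203026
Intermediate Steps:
S = 4/11 (S = 8/(-3 + 5**2) = 8/(-3 + 25) = 8/22 = 8*(1/22) = 4/11 ≈ 0.36364)
-201959 - J(S) = -201959 - 388/4/11 = -201959 - 388*11/4 = -201959 - 1*1067 = -201959 - 1067 = -203026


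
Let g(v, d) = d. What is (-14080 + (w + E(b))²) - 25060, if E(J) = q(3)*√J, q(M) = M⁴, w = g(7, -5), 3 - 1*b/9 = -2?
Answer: 256130 - 2430*√5 ≈ 2.5070e+5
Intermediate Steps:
b = 45 (b = 27 - 9*(-2) = 27 + 18 = 45)
w = -5
E(J) = 81*√J (E(J) = 3⁴*√J = 81*√J)
(-14080 + (w + E(b))²) - 25060 = (-14080 + (-5 + 81*√45)²) - 25060 = (-14080 + (-5 + 81*(3*√5))²) - 25060 = (-14080 + (-5 + 243*√5)²) - 25060 = -39140 + (-5 + 243*√5)²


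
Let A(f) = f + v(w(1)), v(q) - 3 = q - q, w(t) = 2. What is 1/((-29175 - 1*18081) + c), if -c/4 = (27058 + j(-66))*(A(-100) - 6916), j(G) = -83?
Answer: 1/756655444 ≈ 1.3216e-9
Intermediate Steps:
v(q) = 3 (v(q) = 3 + (q - q) = 3 + 0 = 3)
A(f) = 3 + f (A(f) = f + 3 = 3 + f)
c = 756702700 (c = -4*(27058 - 83)*((3 - 100) - 6916) = -107900*(-97 - 6916) = -107900*(-7013) = -4*(-189175675) = 756702700)
1/((-29175 - 1*18081) + c) = 1/((-29175 - 1*18081) + 756702700) = 1/((-29175 - 18081) + 756702700) = 1/(-47256 + 756702700) = 1/756655444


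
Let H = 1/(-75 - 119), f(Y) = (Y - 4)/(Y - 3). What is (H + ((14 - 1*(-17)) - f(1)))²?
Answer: 8185321/9409 ≈ 869.95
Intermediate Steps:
f(Y) = (-4 + Y)/(-3 + Y)
H = -1/194 (H = 1/(-194) = -1/194 ≈ -0.0051546)
(H + ((14 - 1*(-17)) - f(1)))² = (-1/194 + ((14 - 1*(-17)) - (-4 + 1)/(-3 + 1)))² = (-1/194 + ((14 + 17) - (-3)/(-2)))² = (-1/194 + (31 - (-1)*(-3)/2))² = (-1/194 + (31 - 1*3/2))² = (-1/194 + (31 - 3/2))² = (-1/194 + 59/2)² = (2861/97)² = 8185321/9409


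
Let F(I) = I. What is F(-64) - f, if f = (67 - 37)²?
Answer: -964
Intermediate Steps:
f = 900 (f = 30² = 900)
F(-64) - f = -64 - 1*900 = -64 - 900 = -964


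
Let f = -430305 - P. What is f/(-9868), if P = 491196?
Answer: 921501/9868 ≈ 93.383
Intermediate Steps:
f = -921501 (f = -430305 - 1*491196 = -430305 - 491196 = -921501)
f/(-9868) = -921501/(-9868) = -921501*(-1/9868) = 921501/9868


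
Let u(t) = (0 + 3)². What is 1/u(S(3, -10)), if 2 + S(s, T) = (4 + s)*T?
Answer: ⅑ ≈ 0.11111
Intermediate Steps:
S(s, T) = -2 + T*(4 + s) (S(s, T) = -2 + (4 + s)*T = -2 + T*(4 + s))
u(t) = 9 (u(t) = 3² = 9)
1/u(S(3, -10)) = 1/9 = ⅑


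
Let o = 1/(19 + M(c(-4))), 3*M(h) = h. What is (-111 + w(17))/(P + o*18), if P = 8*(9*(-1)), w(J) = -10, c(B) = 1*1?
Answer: 3509/2061 ≈ 1.7026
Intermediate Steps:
c(B) = 1
M(h) = h/3
o = 3/58 (o = 1/(19 + (⅓)*1) = 1/(19 + ⅓) = 1/(58/3) = 3/58 ≈ 0.051724)
P = -72 (P = 8*(-9) = -72)
(-111 + w(17))/(P + o*18) = (-111 - 10)/(-72 + (3/58)*18) = -121/(-72 + 27/29) = -121/(-2061/29) = -121*(-29/2061) = 3509/2061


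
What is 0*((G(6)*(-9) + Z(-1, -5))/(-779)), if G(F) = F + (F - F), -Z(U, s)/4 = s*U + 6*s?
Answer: 0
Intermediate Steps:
Z(U, s) = -24*s - 4*U*s (Z(U, s) = -4*(s*U + 6*s) = -4*(U*s + 6*s) = -4*(6*s + U*s) = -24*s - 4*U*s)
G(F) = F (G(F) = F + 0 = F)
0*((G(6)*(-9) + Z(-1, -5))/(-779)) = 0*((6*(-9) - 4*(-5)*(6 - 1))/(-779)) = 0*((-54 - 4*(-5)*5)*(-1/779)) = 0*((-54 + 100)*(-1/779)) = 0*(46*(-1/779)) = 0*(-46/779) = 0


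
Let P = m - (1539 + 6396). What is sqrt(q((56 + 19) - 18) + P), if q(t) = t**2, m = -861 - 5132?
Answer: I*sqrt(10679) ≈ 103.34*I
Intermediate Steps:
m = -5993
P = -13928 (P = -5993 - (1539 + 6396) = -5993 - 1*7935 = -5993 - 7935 = -13928)
sqrt(q((56 + 19) - 18) + P) = sqrt(((56 + 19) - 18)**2 - 13928) = sqrt((75 - 18)**2 - 13928) = sqrt(57**2 - 13928) = sqrt(3249 - 13928) = sqrt(-10679) = I*sqrt(10679)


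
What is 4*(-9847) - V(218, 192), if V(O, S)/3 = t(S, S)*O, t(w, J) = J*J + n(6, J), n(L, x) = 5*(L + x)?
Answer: -24795904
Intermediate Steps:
n(L, x) = 5*L + 5*x
t(w, J) = 30 + J² + 5*J (t(w, J) = J*J + (5*6 + 5*J) = J² + (30 + 5*J) = 30 + J² + 5*J)
V(O, S) = 3*O*(30 + S² + 5*S) (V(O, S) = 3*((30 + S² + 5*S)*O) = 3*(O*(30 + S² + 5*S)) = 3*O*(30 + S² + 5*S))
4*(-9847) - V(218, 192) = 4*(-9847) - 3*218*(30 + 192² + 5*192) = -39388 - 3*218*(30 + 36864 + 960) = -39388 - 3*218*37854 = -39388 - 1*24756516 = -39388 - 24756516 = -24795904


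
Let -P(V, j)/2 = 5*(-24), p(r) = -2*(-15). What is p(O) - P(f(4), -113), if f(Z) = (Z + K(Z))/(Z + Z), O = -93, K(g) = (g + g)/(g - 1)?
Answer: -210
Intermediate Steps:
K(g) = 2*g/(-1 + g) (K(g) = (2*g)/(-1 + g) = 2*g/(-1 + g))
p(r) = 30
f(Z) = (Z + 2*Z/(-1 + Z))/(2*Z) (f(Z) = (Z + 2*Z/(-1 + Z))/(Z + Z) = (Z + 2*Z/(-1 + Z))/((2*Z)) = (Z + 2*Z/(-1 + Z))*(1/(2*Z)) = (Z + 2*Z/(-1 + Z))/(2*Z))
P(V, j) = 240 (P(V, j) = -10*(-24) = -2*(-120) = 240)
p(O) - P(f(4), -113) = 30 - 1*240 = 30 - 240 = -210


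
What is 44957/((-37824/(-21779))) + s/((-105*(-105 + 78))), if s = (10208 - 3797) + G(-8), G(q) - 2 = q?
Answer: 8812835615/340416 ≈ 25888.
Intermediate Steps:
G(q) = 2 + q
s = 6405 (s = (10208 - 3797) + (2 - 8) = 6411 - 6 = 6405)
44957/((-37824/(-21779))) + s/((-105*(-105 + 78))) = 44957/((-37824/(-21779))) + 6405/((-105*(-105 + 78))) = 44957/((-37824*(-1/21779))) + 6405/((-105*(-27))) = 44957/(37824/21779) + 6405/2835 = 44957*(21779/37824) + 6405*(1/2835) = 979118503/37824 + 61/27 = 8812835615/340416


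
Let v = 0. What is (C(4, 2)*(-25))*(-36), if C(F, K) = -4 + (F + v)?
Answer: 0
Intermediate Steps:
C(F, K) = -4 + F (C(F, K) = -4 + (F + 0) = -4 + F)
(C(4, 2)*(-25))*(-36) = ((-4 + 4)*(-25))*(-36) = (0*(-25))*(-36) = 0*(-36) = 0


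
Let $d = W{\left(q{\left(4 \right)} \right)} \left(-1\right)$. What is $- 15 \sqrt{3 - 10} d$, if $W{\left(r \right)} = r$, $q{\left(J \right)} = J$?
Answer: $60 i \sqrt{7} \approx 158.75 i$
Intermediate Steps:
$d = -4$ ($d = 4 \left(-1\right) = -4$)
$- 15 \sqrt{3 - 10} d = - 15 \sqrt{3 - 10} \left(-4\right) = - 15 \sqrt{-7} \left(-4\right) = - 15 i \sqrt{7} \left(-4\right) = 60 i \sqrt{7}$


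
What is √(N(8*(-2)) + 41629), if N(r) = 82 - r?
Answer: √41727 ≈ 204.27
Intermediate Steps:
√(N(8*(-2)) + 41629) = √((82 - 8*(-2)) + 41629) = √((82 - 1*(-16)) + 41629) = √((82 + 16) + 41629) = √(98 + 41629) = √41727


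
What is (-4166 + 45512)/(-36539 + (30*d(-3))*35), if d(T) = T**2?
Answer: -41346/27089 ≈ -1.5263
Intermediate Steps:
(-4166 + 45512)/(-36539 + (30*d(-3))*35) = (-4166 + 45512)/(-36539 + (30*(-3)**2)*35) = 41346/(-36539 + (30*9)*35) = 41346/(-36539 + 270*35) = 41346/(-36539 + 9450) = 41346/(-27089) = 41346*(-1/27089) = -41346/27089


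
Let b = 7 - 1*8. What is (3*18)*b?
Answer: -54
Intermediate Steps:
b = -1 (b = 7 - 8 = -1)
(3*18)*b = (3*18)*(-1) = 54*(-1) = -54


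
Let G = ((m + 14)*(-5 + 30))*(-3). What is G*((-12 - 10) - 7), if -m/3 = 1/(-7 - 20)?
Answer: 92075/3 ≈ 30692.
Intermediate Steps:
m = 1/9 (m = -3/(-7 - 20) = -3/(-27) = -3*(-1/27) = 1/9 ≈ 0.11111)
G = -3175/3 (G = ((1/9 + 14)*(-5 + 30))*(-3) = ((127/9)*25)*(-3) = (3175/9)*(-3) = -3175/3 ≈ -1058.3)
G*((-12 - 10) - 7) = -3175*((-12 - 10) - 7)/3 = -3175*(-22 - 7)/3 = -3175/3*(-29) = 92075/3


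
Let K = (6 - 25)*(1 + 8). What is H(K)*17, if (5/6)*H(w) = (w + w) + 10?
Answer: -33864/5 ≈ -6772.8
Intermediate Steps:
K = -171 (K = -19*9 = -171)
H(w) = 12 + 12*w/5 (H(w) = 6*((w + w) + 10)/5 = 6*(2*w + 10)/5 = 6*(10 + 2*w)/5 = 12 + 12*w/5)
H(K)*17 = (12 + (12/5)*(-171))*17 = (12 - 2052/5)*17 = -1992/5*17 = -33864/5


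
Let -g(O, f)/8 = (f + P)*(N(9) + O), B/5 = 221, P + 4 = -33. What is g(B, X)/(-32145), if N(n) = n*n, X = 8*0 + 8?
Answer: -275152/32145 ≈ -8.5597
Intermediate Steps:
P = -37 (P = -4 - 33 = -37)
B = 1105 (B = 5*221 = 1105)
X = 8 (X = 0 + 8 = 8)
N(n) = n²
g(O, f) = -8*(-37 + f)*(81 + O) (g(O, f) = -8*(f - 37)*(9² + O) = -8*(-37 + f)*(81 + O))
g(B, X)/(-32145) = (23976 - 648*8 + 296*1105 - 8*1105*8)/(-32145) = (23976 - 5184 + 327080 - 70720)*(-1/32145) = 275152*(-1/32145) = -275152/32145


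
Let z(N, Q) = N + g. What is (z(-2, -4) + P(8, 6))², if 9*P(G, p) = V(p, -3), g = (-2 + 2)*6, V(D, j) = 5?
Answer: 169/81 ≈ 2.0864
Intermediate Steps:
g = 0 (g = 0*6 = 0)
P(G, p) = 5/9 (P(G, p) = (⅑)*5 = 5/9)
z(N, Q) = N (z(N, Q) = N + 0 = N)
(z(-2, -4) + P(8, 6))² = (-2 + 5/9)² = (-13/9)² = 169/81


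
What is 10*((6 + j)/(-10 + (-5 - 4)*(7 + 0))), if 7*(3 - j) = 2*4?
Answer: -550/511 ≈ -1.0763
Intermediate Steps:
j = 13/7 (j = 3 - 2*4/7 = 3 - 1/7*8 = 3 - 8/7 = 13/7 ≈ 1.8571)
10*((6 + j)/(-10 + (-5 - 4)*(7 + 0))) = 10*((6 + 13/7)/(-10 + (-5 - 4)*(7 + 0))) = 10*(55/(7*(-10 - 9*7))) = 10*(55/(7*(-10 - 63))) = 10*((55/7)/(-73)) = 10*((55/7)*(-1/73)) = 10*(-55/511) = -550/511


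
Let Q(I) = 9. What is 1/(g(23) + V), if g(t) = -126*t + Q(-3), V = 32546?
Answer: 1/29657 ≈ 3.3719e-5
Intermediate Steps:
g(t) = 9 - 126*t (g(t) = -126*t + 9 = 9 - 126*t)
1/(g(23) + V) = 1/((9 - 126*23) + 32546) = 1/((9 - 2898) + 32546) = 1/(-2889 + 32546) = 1/29657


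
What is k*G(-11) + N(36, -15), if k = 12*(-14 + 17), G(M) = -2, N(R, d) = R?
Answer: -36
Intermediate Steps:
k = 36 (k = 12*3 = 36)
k*G(-11) + N(36, -15) = 36*(-2) + 36 = -72 + 36 = -36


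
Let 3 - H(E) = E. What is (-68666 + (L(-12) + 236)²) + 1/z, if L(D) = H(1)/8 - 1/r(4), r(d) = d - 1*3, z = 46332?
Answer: -2469206021/185328 ≈ -13323.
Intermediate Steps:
H(E) = 3 - E
r(d) = -3 + d (r(d) = d - 3 = -3 + d)
L(D) = -¾ (L(D) = (3 - 1*1)/8 - 1/(-3 + 4) = (3 - 1)*(⅛) - 1/1 = 2*(⅛) - 1*1 = ¼ - 1 = -¾)
(-68666 + (L(-12) + 236)²) + 1/z = (-68666 + (-¾ + 236)²) + 1/46332 = (-68666 + (941/4)²) + 1/46332 = (-68666 + 885481/16) + 1/46332 = -213175/16 + 1/46332 = -2469206021/185328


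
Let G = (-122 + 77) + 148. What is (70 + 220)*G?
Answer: 29870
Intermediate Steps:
G = 103 (G = -45 + 148 = 103)
(70 + 220)*G = (70 + 220)*103 = 290*103 = 29870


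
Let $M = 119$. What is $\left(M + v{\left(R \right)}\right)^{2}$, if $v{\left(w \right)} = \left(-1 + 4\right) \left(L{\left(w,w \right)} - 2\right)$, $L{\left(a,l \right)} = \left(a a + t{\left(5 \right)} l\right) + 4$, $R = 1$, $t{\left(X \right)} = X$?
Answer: $20449$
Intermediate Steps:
$L{\left(a,l \right)} = 4 + a^{2} + 5 l$ ($L{\left(a,l \right)} = \left(a a + 5 l\right) + 4 = \left(a^{2} + 5 l\right) + 4 = 4 + a^{2} + 5 l$)
$v{\left(w \right)} = 6 + 3 w^{2} + 15 w$ ($v{\left(w \right)} = \left(-1 + 4\right) \left(\left(4 + w^{2} + 5 w\right) - 2\right) = 3 \left(2 + w^{2} + 5 w\right) = 6 + 3 w^{2} + 15 w$)
$\left(M + v{\left(R \right)}\right)^{2} = \left(119 + \left(6 + 3 \cdot 1^{2} + 15 \cdot 1\right)\right)^{2} = \left(119 + \left(6 + 3 \cdot 1 + 15\right)\right)^{2} = \left(119 + \left(6 + 3 + 15\right)\right)^{2} = \left(119 + 24\right)^{2} = 143^{2} = 20449$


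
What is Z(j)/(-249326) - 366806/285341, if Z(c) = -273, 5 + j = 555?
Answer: -13053767809/10163275738 ≈ -1.2844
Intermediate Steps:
j = 550 (j = -5 + 555 = 550)
Z(j)/(-249326) - 366806/285341 = -273/(-249326) - 366806/285341 = -273*(-1/249326) - 366806*1/285341 = 39/35618 - 366806/285341 = -13053767809/10163275738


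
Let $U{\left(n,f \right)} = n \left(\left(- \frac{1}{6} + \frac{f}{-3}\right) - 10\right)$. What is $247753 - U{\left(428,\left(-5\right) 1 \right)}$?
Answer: $251391$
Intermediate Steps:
$U{\left(n,f \right)} = n \left(- \frac{61}{6} - \frac{f}{3}\right)$ ($U{\left(n,f \right)} = n \left(\left(\left(-1\right) \frac{1}{6} + f \left(- \frac{1}{3}\right)\right) - 10\right) = n \left(\left(- \frac{1}{6} - \frac{f}{3}\right) - 10\right) = n \left(- \frac{61}{6} - \frac{f}{3}\right)$)
$247753 - U{\left(428,\left(-5\right) 1 \right)} = 247753 - \left(- \frac{1}{6}\right) 428 \left(61 + 2 \left(\left(-5\right) 1\right)\right) = 247753 - \left(- \frac{1}{6}\right) 428 \left(61 + 2 \left(-5\right)\right) = 247753 - \left(- \frac{1}{6}\right) 428 \left(61 - 10\right) = 247753 - \left(- \frac{1}{6}\right) 428 \cdot 51 = 247753 - -3638 = 247753 + 3638 = 251391$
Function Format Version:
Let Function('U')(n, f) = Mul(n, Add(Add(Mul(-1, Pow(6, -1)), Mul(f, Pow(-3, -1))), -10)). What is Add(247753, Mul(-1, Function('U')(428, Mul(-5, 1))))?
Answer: 251391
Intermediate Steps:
Function('U')(n, f) = Mul(n, Add(Rational(-61, 6), Mul(Rational(-1, 3), f))) (Function('U')(n, f) = Mul(n, Add(Add(Mul(-1, Rational(1, 6)), Mul(f, Rational(-1, 3))), -10)) = Mul(n, Add(Add(Rational(-1, 6), Mul(Rational(-1, 3), f)), -10)) = Mul(n, Add(Rational(-61, 6), Mul(Rational(-1, 3), f))))
Add(247753, Mul(-1, Function('U')(428, Mul(-5, 1)))) = Add(247753, Mul(-1, Mul(Rational(-1, 6), 428, Add(61, Mul(2, Mul(-5, 1)))))) = Add(247753, Mul(-1, Mul(Rational(-1, 6), 428, Add(61, Mul(2, -5))))) = Add(247753, Mul(-1, Mul(Rational(-1, 6), 428, Add(61, -10)))) = Add(247753, Mul(-1, Mul(Rational(-1, 6), 428, 51))) = Add(247753, Mul(-1, -3638)) = Add(247753, 3638) = 251391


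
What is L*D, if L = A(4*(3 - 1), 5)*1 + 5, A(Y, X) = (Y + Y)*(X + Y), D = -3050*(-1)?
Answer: 649650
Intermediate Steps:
D = 3050
A(Y, X) = 2*Y*(X + Y) (A(Y, X) = (2*Y)*(X + Y) = 2*Y*(X + Y))
L = 213 (L = (2*(4*(3 - 1))*(5 + 4*(3 - 1)))*1 + 5 = (2*(4*2)*(5 + 4*2))*1 + 5 = (2*8*(5 + 8))*1 + 5 = (2*8*13)*1 + 5 = 208*1 + 5 = 208 + 5 = 213)
L*D = 213*3050 = 649650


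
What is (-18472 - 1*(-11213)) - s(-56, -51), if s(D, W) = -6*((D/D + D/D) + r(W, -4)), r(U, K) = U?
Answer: -7553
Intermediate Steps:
s(D, W) = -12 - 6*W (s(D, W) = -6*((D/D + D/D) + W) = -6*((1 + 1) + W) = -6*(2 + W) = -12 - 6*W)
(-18472 - 1*(-11213)) - s(-56, -51) = (-18472 - 1*(-11213)) - (-12 - 6*(-51)) = (-18472 + 11213) - (-12 + 306) = -7259 - 1*294 = -7259 - 294 = -7553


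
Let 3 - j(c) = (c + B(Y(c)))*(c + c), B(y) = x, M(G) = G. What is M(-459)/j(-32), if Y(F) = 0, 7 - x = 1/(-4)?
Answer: 9/31 ≈ 0.29032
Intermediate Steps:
x = 29/4 (x = 7 - 1/(-4) = 7 - 1*(-¼) = 7 + ¼ = 29/4 ≈ 7.2500)
B(y) = 29/4
j(c) = 3 - 2*c*(29/4 + c) (j(c) = 3 - (c + 29/4)*(c + c) = 3 - (29/4 + c)*2*c = 3 - 2*c*(29/4 + c))
M(-459)/j(-32) = -459/(3 - 2*(-32)² - 29/2*(-32)) = -459/(3 - 2*1024 + 464) = -459/(3 - 2048 + 464) = -459/(-1581) = -459*(-1/1581) = 9/31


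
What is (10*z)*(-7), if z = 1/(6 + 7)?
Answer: -70/13 ≈ -5.3846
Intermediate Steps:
z = 1/13 ≈ 0.076923
(10*z)*(-7) = (10*(1/13))*(-7) = (10/13)*(-7) = -70/13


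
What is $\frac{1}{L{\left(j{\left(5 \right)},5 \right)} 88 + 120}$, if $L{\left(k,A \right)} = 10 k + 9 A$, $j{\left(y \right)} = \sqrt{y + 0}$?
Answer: $\frac{51}{159680} - \frac{11 \sqrt{5}}{159680} \approx 0.00016535$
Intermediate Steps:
$j{\left(y \right)} = \sqrt{y}$
$L{\left(k,A \right)} = 9 A + 10 k$
$\frac{1}{L{\left(j{\left(5 \right)},5 \right)} 88 + 120} = \frac{1}{\left(9 \cdot 5 + 10 \sqrt{5}\right) 88 + 120} = \frac{1}{\left(45 + 10 \sqrt{5}\right) 88 + 120} = \frac{1}{\left(3960 + 880 \sqrt{5}\right) + 120} = \frac{1}{4080 + 880 \sqrt{5}}$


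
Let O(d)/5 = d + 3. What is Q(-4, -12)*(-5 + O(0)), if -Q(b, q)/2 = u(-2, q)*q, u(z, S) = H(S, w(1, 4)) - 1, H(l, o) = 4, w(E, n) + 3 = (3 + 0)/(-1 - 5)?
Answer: 720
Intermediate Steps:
w(E, n) = -7/2 (w(E, n) = -3 + (3 + 0)/(-1 - 5) = -3 + 3/(-6) = -3 + 3*(-1/6) = -3 - 1/2 = -7/2)
u(z, S) = 3 (u(z, S) = 4 - 1 = 3)
O(d) = 15 + 5*d (O(d) = 5*(d + 3) = 5*(3 + d) = 15 + 5*d)
Q(b, q) = -6*q
Q(-4, -12)*(-5 + O(0)) = (-6*(-12))*(-5 + (15 + 5*0)) = 72*(-5 + (15 + 0)) = 72*(-5 + 15) = 72*10 = 720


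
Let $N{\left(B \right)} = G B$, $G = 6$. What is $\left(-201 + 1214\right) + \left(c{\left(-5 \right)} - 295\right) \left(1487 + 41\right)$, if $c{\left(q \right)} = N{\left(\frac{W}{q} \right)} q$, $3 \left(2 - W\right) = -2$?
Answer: $-425299$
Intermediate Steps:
$W = \frac{8}{3}$ ($W = 2 - - \frac{2}{3} = 2 + \frac{2}{3} = \frac{8}{3} \approx 2.6667$)
$N{\left(B \right)} = 6 B$
$c{\left(q \right)} = 16$ ($c{\left(q \right)} = 6 \frac{8}{3 q} q = \frac{16}{q} q = 16$)
$\left(-201 + 1214\right) + \left(c{\left(-5 \right)} - 295\right) \left(1487 + 41\right) = \left(-201 + 1214\right) + \left(16 - 295\right) \left(1487 + 41\right) = 1013 - 426312 = -425299$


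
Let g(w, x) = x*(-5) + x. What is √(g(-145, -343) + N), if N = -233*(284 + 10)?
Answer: 7*I*√1370 ≈ 259.09*I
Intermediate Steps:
g(w, x) = -4*x (g(w, x) = -5*x + x = -4*x)
N = -68502 (N = -233*294 = -68502)
√(g(-145, -343) + N) = √(-4*(-343) - 68502) = √(1372 - 68502) = √(-67130) = 7*I*√1370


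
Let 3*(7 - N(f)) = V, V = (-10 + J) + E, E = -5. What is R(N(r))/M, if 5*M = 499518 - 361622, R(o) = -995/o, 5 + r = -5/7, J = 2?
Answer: -14925/4688464 ≈ -0.0031833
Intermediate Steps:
V = -13 (V = (-10 + 2) - 5 = -8 - 5 = -13)
r = -40/7 (r = -5 - 5/7 = -40/7 ≈ -5.7143)
N(f) = 34/3 (N(f) = 7 - 1/3*(-13) = 7 + 13/3 = 34/3)
M = 137896/5 (M = (499518 - 361622)/5 = (1/5)*137896 = 137896/5 ≈ 27579.)
R(N(r))/M = (-995/34/3)/(137896/5) = -995*3/34*(5/137896) = -2985/34*5/137896 = -14925/4688464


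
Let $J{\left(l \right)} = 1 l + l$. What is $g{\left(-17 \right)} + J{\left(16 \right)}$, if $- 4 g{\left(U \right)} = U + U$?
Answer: $\frac{81}{2} \approx 40.5$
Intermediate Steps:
$g{\left(U \right)} = - \frac{U}{2}$ ($g{\left(U \right)} = - \frac{U + U}{4} = - \frac{2 U}{4} = - \frac{U}{2}$)
$J{\left(l \right)} = 2 l$ ($J{\left(l \right)} = l + l = 2 l$)
$g{\left(-17 \right)} + J{\left(16 \right)} = \left(- \frac{1}{2}\right) \left(-17\right) + 2 \cdot 16 = \frac{17}{2} + 32 = \frac{81}{2}$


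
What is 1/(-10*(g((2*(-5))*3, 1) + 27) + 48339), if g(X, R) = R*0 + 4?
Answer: 1/48029 ≈ 2.0821e-5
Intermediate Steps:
g(X, R) = 4 (g(X, R) = 0 + 4 = 4)
1/(-10*(g((2*(-5))*3, 1) + 27) + 48339) = 1/(-10*(4 + 27) + 48339) = 1/(-10*31 + 48339) = 1/(-310 + 48339) = 1/48029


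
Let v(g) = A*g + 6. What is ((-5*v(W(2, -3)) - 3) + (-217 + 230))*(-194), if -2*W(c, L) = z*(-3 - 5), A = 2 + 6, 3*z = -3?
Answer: -27160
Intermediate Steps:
z = -1 (z = (⅓)*(-3) = -1)
A = 8
W(c, L) = -4 (W(c, L) = -(-1)*(-3 - 5)/2 = -(-1)*(-8)/2 = -½*8 = -4)
v(g) = 6 + 8*g (v(g) = 8*g + 6 = 6 + 8*g)
((-5*v(W(2, -3)) - 3) + (-217 + 230))*(-194) = ((-5*(6 + 8*(-4)) - 3) + (-217 + 230))*(-194) = ((-5*(6 - 32) - 3) + 13)*(-194) = ((-5*(-26) - 3) + 13)*(-194) = ((130 - 3) + 13)*(-194) = (127 + 13)*(-194) = 140*(-194) = -27160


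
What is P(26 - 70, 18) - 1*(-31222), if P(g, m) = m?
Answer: 31240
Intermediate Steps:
P(26 - 70, 18) - 1*(-31222) = 18 - 1*(-31222) = 18 + 31222 = 31240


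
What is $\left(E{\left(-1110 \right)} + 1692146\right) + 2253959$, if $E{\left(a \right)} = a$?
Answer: $3944995$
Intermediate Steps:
$\left(E{\left(-1110 \right)} + 1692146\right) + 2253959 = \left(-1110 + 1692146\right) + 2253959 = 1691036 + 2253959 = 3944995$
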